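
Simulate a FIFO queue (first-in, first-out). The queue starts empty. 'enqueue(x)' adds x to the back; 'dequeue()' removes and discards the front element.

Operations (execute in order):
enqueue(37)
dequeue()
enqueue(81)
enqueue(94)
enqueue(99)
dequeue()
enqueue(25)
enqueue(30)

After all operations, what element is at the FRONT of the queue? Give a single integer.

enqueue(37): queue = [37]
dequeue(): queue = []
enqueue(81): queue = [81]
enqueue(94): queue = [81, 94]
enqueue(99): queue = [81, 94, 99]
dequeue(): queue = [94, 99]
enqueue(25): queue = [94, 99, 25]
enqueue(30): queue = [94, 99, 25, 30]

Answer: 94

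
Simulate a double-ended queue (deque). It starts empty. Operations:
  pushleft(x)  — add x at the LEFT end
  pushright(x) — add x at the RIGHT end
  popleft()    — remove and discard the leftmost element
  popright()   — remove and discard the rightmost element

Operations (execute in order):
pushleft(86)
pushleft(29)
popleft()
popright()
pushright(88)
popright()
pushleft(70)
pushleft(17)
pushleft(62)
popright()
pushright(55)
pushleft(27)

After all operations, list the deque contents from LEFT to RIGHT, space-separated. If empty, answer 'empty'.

Answer: 27 62 17 55

Derivation:
pushleft(86): [86]
pushleft(29): [29, 86]
popleft(): [86]
popright(): []
pushright(88): [88]
popright(): []
pushleft(70): [70]
pushleft(17): [17, 70]
pushleft(62): [62, 17, 70]
popright(): [62, 17]
pushright(55): [62, 17, 55]
pushleft(27): [27, 62, 17, 55]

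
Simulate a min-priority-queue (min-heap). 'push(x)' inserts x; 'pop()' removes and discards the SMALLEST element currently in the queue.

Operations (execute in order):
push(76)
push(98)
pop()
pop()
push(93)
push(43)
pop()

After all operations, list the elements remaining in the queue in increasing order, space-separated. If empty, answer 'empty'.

Answer: 93

Derivation:
push(76): heap contents = [76]
push(98): heap contents = [76, 98]
pop() → 76: heap contents = [98]
pop() → 98: heap contents = []
push(93): heap contents = [93]
push(43): heap contents = [43, 93]
pop() → 43: heap contents = [93]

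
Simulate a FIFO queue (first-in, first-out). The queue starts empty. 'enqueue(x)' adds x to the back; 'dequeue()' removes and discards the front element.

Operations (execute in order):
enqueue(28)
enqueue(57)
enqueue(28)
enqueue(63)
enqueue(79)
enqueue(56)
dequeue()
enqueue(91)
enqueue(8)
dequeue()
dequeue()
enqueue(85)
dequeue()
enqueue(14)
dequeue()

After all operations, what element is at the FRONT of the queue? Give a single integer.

Answer: 56

Derivation:
enqueue(28): queue = [28]
enqueue(57): queue = [28, 57]
enqueue(28): queue = [28, 57, 28]
enqueue(63): queue = [28, 57, 28, 63]
enqueue(79): queue = [28, 57, 28, 63, 79]
enqueue(56): queue = [28, 57, 28, 63, 79, 56]
dequeue(): queue = [57, 28, 63, 79, 56]
enqueue(91): queue = [57, 28, 63, 79, 56, 91]
enqueue(8): queue = [57, 28, 63, 79, 56, 91, 8]
dequeue(): queue = [28, 63, 79, 56, 91, 8]
dequeue(): queue = [63, 79, 56, 91, 8]
enqueue(85): queue = [63, 79, 56, 91, 8, 85]
dequeue(): queue = [79, 56, 91, 8, 85]
enqueue(14): queue = [79, 56, 91, 8, 85, 14]
dequeue(): queue = [56, 91, 8, 85, 14]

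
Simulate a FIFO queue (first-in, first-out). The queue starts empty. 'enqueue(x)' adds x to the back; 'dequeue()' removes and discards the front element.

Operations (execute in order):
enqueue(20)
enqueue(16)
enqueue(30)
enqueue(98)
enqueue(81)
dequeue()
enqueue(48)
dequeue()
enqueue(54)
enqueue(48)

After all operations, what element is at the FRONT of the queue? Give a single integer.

enqueue(20): queue = [20]
enqueue(16): queue = [20, 16]
enqueue(30): queue = [20, 16, 30]
enqueue(98): queue = [20, 16, 30, 98]
enqueue(81): queue = [20, 16, 30, 98, 81]
dequeue(): queue = [16, 30, 98, 81]
enqueue(48): queue = [16, 30, 98, 81, 48]
dequeue(): queue = [30, 98, 81, 48]
enqueue(54): queue = [30, 98, 81, 48, 54]
enqueue(48): queue = [30, 98, 81, 48, 54, 48]

Answer: 30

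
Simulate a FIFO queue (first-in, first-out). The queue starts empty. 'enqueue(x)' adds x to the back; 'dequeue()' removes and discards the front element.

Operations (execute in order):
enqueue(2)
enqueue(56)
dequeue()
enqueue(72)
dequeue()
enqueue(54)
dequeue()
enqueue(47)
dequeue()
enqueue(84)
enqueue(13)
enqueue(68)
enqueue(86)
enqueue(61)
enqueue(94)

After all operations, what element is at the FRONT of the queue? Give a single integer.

enqueue(2): queue = [2]
enqueue(56): queue = [2, 56]
dequeue(): queue = [56]
enqueue(72): queue = [56, 72]
dequeue(): queue = [72]
enqueue(54): queue = [72, 54]
dequeue(): queue = [54]
enqueue(47): queue = [54, 47]
dequeue(): queue = [47]
enqueue(84): queue = [47, 84]
enqueue(13): queue = [47, 84, 13]
enqueue(68): queue = [47, 84, 13, 68]
enqueue(86): queue = [47, 84, 13, 68, 86]
enqueue(61): queue = [47, 84, 13, 68, 86, 61]
enqueue(94): queue = [47, 84, 13, 68, 86, 61, 94]

Answer: 47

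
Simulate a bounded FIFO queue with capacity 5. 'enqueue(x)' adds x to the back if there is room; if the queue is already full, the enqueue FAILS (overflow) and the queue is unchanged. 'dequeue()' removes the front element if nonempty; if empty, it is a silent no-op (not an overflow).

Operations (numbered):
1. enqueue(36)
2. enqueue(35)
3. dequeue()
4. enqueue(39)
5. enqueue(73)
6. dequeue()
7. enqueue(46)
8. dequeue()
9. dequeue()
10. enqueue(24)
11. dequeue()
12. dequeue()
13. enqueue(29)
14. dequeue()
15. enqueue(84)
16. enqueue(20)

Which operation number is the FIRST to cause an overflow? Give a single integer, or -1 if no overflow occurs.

1. enqueue(36): size=1
2. enqueue(35): size=2
3. dequeue(): size=1
4. enqueue(39): size=2
5. enqueue(73): size=3
6. dequeue(): size=2
7. enqueue(46): size=3
8. dequeue(): size=2
9. dequeue(): size=1
10. enqueue(24): size=2
11. dequeue(): size=1
12. dequeue(): size=0
13. enqueue(29): size=1
14. dequeue(): size=0
15. enqueue(84): size=1
16. enqueue(20): size=2

Answer: -1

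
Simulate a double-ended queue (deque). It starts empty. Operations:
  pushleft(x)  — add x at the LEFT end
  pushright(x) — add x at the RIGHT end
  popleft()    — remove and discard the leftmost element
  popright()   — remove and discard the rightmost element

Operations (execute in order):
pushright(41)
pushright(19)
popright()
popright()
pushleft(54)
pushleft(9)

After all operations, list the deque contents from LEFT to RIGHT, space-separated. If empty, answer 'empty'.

pushright(41): [41]
pushright(19): [41, 19]
popright(): [41]
popright(): []
pushleft(54): [54]
pushleft(9): [9, 54]

Answer: 9 54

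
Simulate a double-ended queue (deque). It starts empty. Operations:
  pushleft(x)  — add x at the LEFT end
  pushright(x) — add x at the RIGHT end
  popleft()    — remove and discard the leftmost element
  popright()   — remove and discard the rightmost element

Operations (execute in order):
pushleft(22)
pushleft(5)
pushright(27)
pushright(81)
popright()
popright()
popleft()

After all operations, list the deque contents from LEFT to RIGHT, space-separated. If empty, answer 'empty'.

pushleft(22): [22]
pushleft(5): [5, 22]
pushright(27): [5, 22, 27]
pushright(81): [5, 22, 27, 81]
popright(): [5, 22, 27]
popright(): [5, 22]
popleft(): [22]

Answer: 22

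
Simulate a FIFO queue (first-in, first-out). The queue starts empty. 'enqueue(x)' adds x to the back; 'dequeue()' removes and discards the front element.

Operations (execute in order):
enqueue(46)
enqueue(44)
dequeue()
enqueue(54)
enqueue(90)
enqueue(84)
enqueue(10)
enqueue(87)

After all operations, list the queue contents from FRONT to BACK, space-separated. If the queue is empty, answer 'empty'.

enqueue(46): [46]
enqueue(44): [46, 44]
dequeue(): [44]
enqueue(54): [44, 54]
enqueue(90): [44, 54, 90]
enqueue(84): [44, 54, 90, 84]
enqueue(10): [44, 54, 90, 84, 10]
enqueue(87): [44, 54, 90, 84, 10, 87]

Answer: 44 54 90 84 10 87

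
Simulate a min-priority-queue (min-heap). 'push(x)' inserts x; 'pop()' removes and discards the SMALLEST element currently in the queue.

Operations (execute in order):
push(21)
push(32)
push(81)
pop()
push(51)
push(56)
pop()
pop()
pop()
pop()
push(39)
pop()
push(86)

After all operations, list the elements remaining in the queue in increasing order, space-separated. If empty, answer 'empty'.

Answer: 86

Derivation:
push(21): heap contents = [21]
push(32): heap contents = [21, 32]
push(81): heap contents = [21, 32, 81]
pop() → 21: heap contents = [32, 81]
push(51): heap contents = [32, 51, 81]
push(56): heap contents = [32, 51, 56, 81]
pop() → 32: heap contents = [51, 56, 81]
pop() → 51: heap contents = [56, 81]
pop() → 56: heap contents = [81]
pop() → 81: heap contents = []
push(39): heap contents = [39]
pop() → 39: heap contents = []
push(86): heap contents = [86]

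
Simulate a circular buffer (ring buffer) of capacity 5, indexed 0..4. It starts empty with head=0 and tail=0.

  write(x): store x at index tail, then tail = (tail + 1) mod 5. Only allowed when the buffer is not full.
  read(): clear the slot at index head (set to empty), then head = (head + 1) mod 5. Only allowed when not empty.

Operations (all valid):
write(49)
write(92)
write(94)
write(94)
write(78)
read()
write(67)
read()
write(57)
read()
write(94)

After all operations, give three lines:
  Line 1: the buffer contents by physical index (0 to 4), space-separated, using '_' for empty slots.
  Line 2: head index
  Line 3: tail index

write(49): buf=[49 _ _ _ _], head=0, tail=1, size=1
write(92): buf=[49 92 _ _ _], head=0, tail=2, size=2
write(94): buf=[49 92 94 _ _], head=0, tail=3, size=3
write(94): buf=[49 92 94 94 _], head=0, tail=4, size=4
write(78): buf=[49 92 94 94 78], head=0, tail=0, size=5
read(): buf=[_ 92 94 94 78], head=1, tail=0, size=4
write(67): buf=[67 92 94 94 78], head=1, tail=1, size=5
read(): buf=[67 _ 94 94 78], head=2, tail=1, size=4
write(57): buf=[67 57 94 94 78], head=2, tail=2, size=5
read(): buf=[67 57 _ 94 78], head=3, tail=2, size=4
write(94): buf=[67 57 94 94 78], head=3, tail=3, size=5

Answer: 67 57 94 94 78
3
3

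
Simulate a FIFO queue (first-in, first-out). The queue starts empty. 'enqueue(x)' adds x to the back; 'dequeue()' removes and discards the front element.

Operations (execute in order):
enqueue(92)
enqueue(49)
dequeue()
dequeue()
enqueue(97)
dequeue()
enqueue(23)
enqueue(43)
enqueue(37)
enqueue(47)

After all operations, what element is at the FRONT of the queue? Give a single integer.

Answer: 23

Derivation:
enqueue(92): queue = [92]
enqueue(49): queue = [92, 49]
dequeue(): queue = [49]
dequeue(): queue = []
enqueue(97): queue = [97]
dequeue(): queue = []
enqueue(23): queue = [23]
enqueue(43): queue = [23, 43]
enqueue(37): queue = [23, 43, 37]
enqueue(47): queue = [23, 43, 37, 47]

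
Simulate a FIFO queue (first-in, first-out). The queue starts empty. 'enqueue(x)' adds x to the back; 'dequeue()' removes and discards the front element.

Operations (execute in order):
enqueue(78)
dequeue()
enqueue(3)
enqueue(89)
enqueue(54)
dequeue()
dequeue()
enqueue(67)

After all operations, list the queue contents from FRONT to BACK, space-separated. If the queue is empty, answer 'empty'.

Answer: 54 67

Derivation:
enqueue(78): [78]
dequeue(): []
enqueue(3): [3]
enqueue(89): [3, 89]
enqueue(54): [3, 89, 54]
dequeue(): [89, 54]
dequeue(): [54]
enqueue(67): [54, 67]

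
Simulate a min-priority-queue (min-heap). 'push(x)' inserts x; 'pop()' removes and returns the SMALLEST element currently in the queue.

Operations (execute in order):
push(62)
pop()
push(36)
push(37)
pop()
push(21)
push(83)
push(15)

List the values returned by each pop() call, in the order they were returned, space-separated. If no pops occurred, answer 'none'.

Answer: 62 36

Derivation:
push(62): heap contents = [62]
pop() → 62: heap contents = []
push(36): heap contents = [36]
push(37): heap contents = [36, 37]
pop() → 36: heap contents = [37]
push(21): heap contents = [21, 37]
push(83): heap contents = [21, 37, 83]
push(15): heap contents = [15, 21, 37, 83]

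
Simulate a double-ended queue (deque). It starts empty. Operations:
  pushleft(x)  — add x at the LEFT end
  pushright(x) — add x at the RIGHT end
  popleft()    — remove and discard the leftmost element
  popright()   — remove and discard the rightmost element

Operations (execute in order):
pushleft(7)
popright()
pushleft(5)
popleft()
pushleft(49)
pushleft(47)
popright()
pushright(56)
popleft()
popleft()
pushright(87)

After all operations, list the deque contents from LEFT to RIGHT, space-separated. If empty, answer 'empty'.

pushleft(7): [7]
popright(): []
pushleft(5): [5]
popleft(): []
pushleft(49): [49]
pushleft(47): [47, 49]
popright(): [47]
pushright(56): [47, 56]
popleft(): [56]
popleft(): []
pushright(87): [87]

Answer: 87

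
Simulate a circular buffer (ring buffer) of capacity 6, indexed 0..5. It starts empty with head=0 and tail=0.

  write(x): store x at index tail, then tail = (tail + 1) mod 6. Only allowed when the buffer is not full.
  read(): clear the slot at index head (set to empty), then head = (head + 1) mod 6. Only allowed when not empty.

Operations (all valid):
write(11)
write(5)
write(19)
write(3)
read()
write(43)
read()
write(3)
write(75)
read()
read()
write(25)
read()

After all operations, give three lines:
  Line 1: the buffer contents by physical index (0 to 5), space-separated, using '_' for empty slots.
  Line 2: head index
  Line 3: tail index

Answer: 75 25 _ _ _ 3
5
2

Derivation:
write(11): buf=[11 _ _ _ _ _], head=0, tail=1, size=1
write(5): buf=[11 5 _ _ _ _], head=0, tail=2, size=2
write(19): buf=[11 5 19 _ _ _], head=0, tail=3, size=3
write(3): buf=[11 5 19 3 _ _], head=0, tail=4, size=4
read(): buf=[_ 5 19 3 _ _], head=1, tail=4, size=3
write(43): buf=[_ 5 19 3 43 _], head=1, tail=5, size=4
read(): buf=[_ _ 19 3 43 _], head=2, tail=5, size=3
write(3): buf=[_ _ 19 3 43 3], head=2, tail=0, size=4
write(75): buf=[75 _ 19 3 43 3], head=2, tail=1, size=5
read(): buf=[75 _ _ 3 43 3], head=3, tail=1, size=4
read(): buf=[75 _ _ _ 43 3], head=4, tail=1, size=3
write(25): buf=[75 25 _ _ 43 3], head=4, tail=2, size=4
read(): buf=[75 25 _ _ _ 3], head=5, tail=2, size=3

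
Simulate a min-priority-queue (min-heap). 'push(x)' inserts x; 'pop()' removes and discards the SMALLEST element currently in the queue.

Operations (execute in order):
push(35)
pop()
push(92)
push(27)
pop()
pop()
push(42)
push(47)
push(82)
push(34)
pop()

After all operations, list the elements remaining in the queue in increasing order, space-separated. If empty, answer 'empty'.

Answer: 42 47 82

Derivation:
push(35): heap contents = [35]
pop() → 35: heap contents = []
push(92): heap contents = [92]
push(27): heap contents = [27, 92]
pop() → 27: heap contents = [92]
pop() → 92: heap contents = []
push(42): heap contents = [42]
push(47): heap contents = [42, 47]
push(82): heap contents = [42, 47, 82]
push(34): heap contents = [34, 42, 47, 82]
pop() → 34: heap contents = [42, 47, 82]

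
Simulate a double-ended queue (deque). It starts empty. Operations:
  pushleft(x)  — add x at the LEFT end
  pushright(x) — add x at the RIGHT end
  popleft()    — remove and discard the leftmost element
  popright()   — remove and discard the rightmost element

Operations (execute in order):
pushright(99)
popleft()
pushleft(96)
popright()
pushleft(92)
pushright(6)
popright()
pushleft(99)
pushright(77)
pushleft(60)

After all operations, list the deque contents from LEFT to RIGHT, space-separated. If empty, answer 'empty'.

pushright(99): [99]
popleft(): []
pushleft(96): [96]
popright(): []
pushleft(92): [92]
pushright(6): [92, 6]
popright(): [92]
pushleft(99): [99, 92]
pushright(77): [99, 92, 77]
pushleft(60): [60, 99, 92, 77]

Answer: 60 99 92 77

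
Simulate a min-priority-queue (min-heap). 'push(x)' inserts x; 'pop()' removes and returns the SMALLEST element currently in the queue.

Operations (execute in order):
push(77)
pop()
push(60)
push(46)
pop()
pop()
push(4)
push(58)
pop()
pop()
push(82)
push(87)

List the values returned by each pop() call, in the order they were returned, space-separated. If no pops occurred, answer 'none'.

push(77): heap contents = [77]
pop() → 77: heap contents = []
push(60): heap contents = [60]
push(46): heap contents = [46, 60]
pop() → 46: heap contents = [60]
pop() → 60: heap contents = []
push(4): heap contents = [4]
push(58): heap contents = [4, 58]
pop() → 4: heap contents = [58]
pop() → 58: heap contents = []
push(82): heap contents = [82]
push(87): heap contents = [82, 87]

Answer: 77 46 60 4 58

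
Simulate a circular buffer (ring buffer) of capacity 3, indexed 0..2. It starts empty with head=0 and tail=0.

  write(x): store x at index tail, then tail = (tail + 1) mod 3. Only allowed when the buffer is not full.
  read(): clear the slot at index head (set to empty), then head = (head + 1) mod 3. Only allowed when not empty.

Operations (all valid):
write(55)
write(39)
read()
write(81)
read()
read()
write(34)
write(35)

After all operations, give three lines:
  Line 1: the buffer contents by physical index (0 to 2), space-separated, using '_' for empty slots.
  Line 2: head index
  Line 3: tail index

write(55): buf=[55 _ _], head=0, tail=1, size=1
write(39): buf=[55 39 _], head=0, tail=2, size=2
read(): buf=[_ 39 _], head=1, tail=2, size=1
write(81): buf=[_ 39 81], head=1, tail=0, size=2
read(): buf=[_ _ 81], head=2, tail=0, size=1
read(): buf=[_ _ _], head=0, tail=0, size=0
write(34): buf=[34 _ _], head=0, tail=1, size=1
write(35): buf=[34 35 _], head=0, tail=2, size=2

Answer: 34 35 _
0
2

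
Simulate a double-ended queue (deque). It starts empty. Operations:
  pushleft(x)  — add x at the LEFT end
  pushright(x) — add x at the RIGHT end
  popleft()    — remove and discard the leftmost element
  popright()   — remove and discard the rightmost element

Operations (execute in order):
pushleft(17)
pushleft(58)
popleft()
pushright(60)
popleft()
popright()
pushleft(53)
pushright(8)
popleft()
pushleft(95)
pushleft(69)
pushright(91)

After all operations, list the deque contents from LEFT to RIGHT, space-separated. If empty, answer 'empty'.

Answer: 69 95 8 91

Derivation:
pushleft(17): [17]
pushleft(58): [58, 17]
popleft(): [17]
pushright(60): [17, 60]
popleft(): [60]
popright(): []
pushleft(53): [53]
pushright(8): [53, 8]
popleft(): [8]
pushleft(95): [95, 8]
pushleft(69): [69, 95, 8]
pushright(91): [69, 95, 8, 91]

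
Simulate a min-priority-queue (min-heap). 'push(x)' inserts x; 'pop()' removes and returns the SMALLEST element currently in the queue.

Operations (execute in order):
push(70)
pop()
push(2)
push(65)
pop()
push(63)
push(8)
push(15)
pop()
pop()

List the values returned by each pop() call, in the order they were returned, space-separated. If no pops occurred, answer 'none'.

Answer: 70 2 8 15

Derivation:
push(70): heap contents = [70]
pop() → 70: heap contents = []
push(2): heap contents = [2]
push(65): heap contents = [2, 65]
pop() → 2: heap contents = [65]
push(63): heap contents = [63, 65]
push(8): heap contents = [8, 63, 65]
push(15): heap contents = [8, 15, 63, 65]
pop() → 8: heap contents = [15, 63, 65]
pop() → 15: heap contents = [63, 65]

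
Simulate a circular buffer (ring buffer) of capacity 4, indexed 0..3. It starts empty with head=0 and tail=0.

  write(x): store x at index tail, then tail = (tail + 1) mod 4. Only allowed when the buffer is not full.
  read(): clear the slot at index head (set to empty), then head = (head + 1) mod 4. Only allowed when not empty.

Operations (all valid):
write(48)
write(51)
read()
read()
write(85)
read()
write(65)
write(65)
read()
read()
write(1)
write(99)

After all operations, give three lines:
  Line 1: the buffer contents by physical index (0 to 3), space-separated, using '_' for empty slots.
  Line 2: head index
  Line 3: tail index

write(48): buf=[48 _ _ _], head=0, tail=1, size=1
write(51): buf=[48 51 _ _], head=0, tail=2, size=2
read(): buf=[_ 51 _ _], head=1, tail=2, size=1
read(): buf=[_ _ _ _], head=2, tail=2, size=0
write(85): buf=[_ _ 85 _], head=2, tail=3, size=1
read(): buf=[_ _ _ _], head=3, tail=3, size=0
write(65): buf=[_ _ _ 65], head=3, tail=0, size=1
write(65): buf=[65 _ _ 65], head=3, tail=1, size=2
read(): buf=[65 _ _ _], head=0, tail=1, size=1
read(): buf=[_ _ _ _], head=1, tail=1, size=0
write(1): buf=[_ 1 _ _], head=1, tail=2, size=1
write(99): buf=[_ 1 99 _], head=1, tail=3, size=2

Answer: _ 1 99 _
1
3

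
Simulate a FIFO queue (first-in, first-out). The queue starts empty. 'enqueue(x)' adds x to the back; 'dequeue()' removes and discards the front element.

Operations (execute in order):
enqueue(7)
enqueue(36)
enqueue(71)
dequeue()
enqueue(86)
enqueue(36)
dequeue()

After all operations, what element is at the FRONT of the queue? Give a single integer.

enqueue(7): queue = [7]
enqueue(36): queue = [7, 36]
enqueue(71): queue = [7, 36, 71]
dequeue(): queue = [36, 71]
enqueue(86): queue = [36, 71, 86]
enqueue(36): queue = [36, 71, 86, 36]
dequeue(): queue = [71, 86, 36]

Answer: 71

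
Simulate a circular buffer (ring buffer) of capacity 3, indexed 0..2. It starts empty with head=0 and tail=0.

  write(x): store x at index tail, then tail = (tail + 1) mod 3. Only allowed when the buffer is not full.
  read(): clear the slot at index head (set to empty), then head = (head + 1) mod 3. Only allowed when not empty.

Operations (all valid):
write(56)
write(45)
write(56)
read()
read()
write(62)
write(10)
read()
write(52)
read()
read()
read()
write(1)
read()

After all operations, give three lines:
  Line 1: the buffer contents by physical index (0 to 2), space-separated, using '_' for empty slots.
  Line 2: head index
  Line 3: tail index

Answer: _ _ _
1
1

Derivation:
write(56): buf=[56 _ _], head=0, tail=1, size=1
write(45): buf=[56 45 _], head=0, tail=2, size=2
write(56): buf=[56 45 56], head=0, tail=0, size=3
read(): buf=[_ 45 56], head=1, tail=0, size=2
read(): buf=[_ _ 56], head=2, tail=0, size=1
write(62): buf=[62 _ 56], head=2, tail=1, size=2
write(10): buf=[62 10 56], head=2, tail=2, size=3
read(): buf=[62 10 _], head=0, tail=2, size=2
write(52): buf=[62 10 52], head=0, tail=0, size=3
read(): buf=[_ 10 52], head=1, tail=0, size=2
read(): buf=[_ _ 52], head=2, tail=0, size=1
read(): buf=[_ _ _], head=0, tail=0, size=0
write(1): buf=[1 _ _], head=0, tail=1, size=1
read(): buf=[_ _ _], head=1, tail=1, size=0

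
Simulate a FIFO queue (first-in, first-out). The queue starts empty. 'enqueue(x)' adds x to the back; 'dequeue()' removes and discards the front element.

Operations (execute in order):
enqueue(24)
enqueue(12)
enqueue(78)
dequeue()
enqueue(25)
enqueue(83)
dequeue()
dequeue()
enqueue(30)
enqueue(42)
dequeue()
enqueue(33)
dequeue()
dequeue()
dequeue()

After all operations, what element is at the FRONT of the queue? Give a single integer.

Answer: 33

Derivation:
enqueue(24): queue = [24]
enqueue(12): queue = [24, 12]
enqueue(78): queue = [24, 12, 78]
dequeue(): queue = [12, 78]
enqueue(25): queue = [12, 78, 25]
enqueue(83): queue = [12, 78, 25, 83]
dequeue(): queue = [78, 25, 83]
dequeue(): queue = [25, 83]
enqueue(30): queue = [25, 83, 30]
enqueue(42): queue = [25, 83, 30, 42]
dequeue(): queue = [83, 30, 42]
enqueue(33): queue = [83, 30, 42, 33]
dequeue(): queue = [30, 42, 33]
dequeue(): queue = [42, 33]
dequeue(): queue = [33]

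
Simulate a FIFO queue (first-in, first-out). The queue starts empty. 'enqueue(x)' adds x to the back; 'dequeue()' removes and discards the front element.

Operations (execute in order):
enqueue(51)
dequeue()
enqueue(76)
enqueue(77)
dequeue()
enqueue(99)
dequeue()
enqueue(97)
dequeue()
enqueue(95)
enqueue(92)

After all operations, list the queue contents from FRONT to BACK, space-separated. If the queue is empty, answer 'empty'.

Answer: 97 95 92

Derivation:
enqueue(51): [51]
dequeue(): []
enqueue(76): [76]
enqueue(77): [76, 77]
dequeue(): [77]
enqueue(99): [77, 99]
dequeue(): [99]
enqueue(97): [99, 97]
dequeue(): [97]
enqueue(95): [97, 95]
enqueue(92): [97, 95, 92]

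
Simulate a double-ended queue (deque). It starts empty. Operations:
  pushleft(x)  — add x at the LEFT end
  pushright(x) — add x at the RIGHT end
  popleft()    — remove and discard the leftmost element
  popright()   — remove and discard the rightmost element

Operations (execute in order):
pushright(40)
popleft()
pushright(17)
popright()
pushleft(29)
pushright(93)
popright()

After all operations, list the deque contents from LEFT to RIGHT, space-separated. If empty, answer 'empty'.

Answer: 29

Derivation:
pushright(40): [40]
popleft(): []
pushright(17): [17]
popright(): []
pushleft(29): [29]
pushright(93): [29, 93]
popright(): [29]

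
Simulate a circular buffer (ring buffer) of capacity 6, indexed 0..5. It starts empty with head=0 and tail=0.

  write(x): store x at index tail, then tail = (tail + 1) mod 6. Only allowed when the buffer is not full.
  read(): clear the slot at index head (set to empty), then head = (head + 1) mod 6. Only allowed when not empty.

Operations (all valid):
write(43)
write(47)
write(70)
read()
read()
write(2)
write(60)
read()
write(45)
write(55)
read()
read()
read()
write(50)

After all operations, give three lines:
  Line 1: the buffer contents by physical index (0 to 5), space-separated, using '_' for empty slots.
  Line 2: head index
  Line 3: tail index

Answer: 55 50 _ _ _ _
0
2

Derivation:
write(43): buf=[43 _ _ _ _ _], head=0, tail=1, size=1
write(47): buf=[43 47 _ _ _ _], head=0, tail=2, size=2
write(70): buf=[43 47 70 _ _ _], head=0, tail=3, size=3
read(): buf=[_ 47 70 _ _ _], head=1, tail=3, size=2
read(): buf=[_ _ 70 _ _ _], head=2, tail=3, size=1
write(2): buf=[_ _ 70 2 _ _], head=2, tail=4, size=2
write(60): buf=[_ _ 70 2 60 _], head=2, tail=5, size=3
read(): buf=[_ _ _ 2 60 _], head=3, tail=5, size=2
write(45): buf=[_ _ _ 2 60 45], head=3, tail=0, size=3
write(55): buf=[55 _ _ 2 60 45], head=3, tail=1, size=4
read(): buf=[55 _ _ _ 60 45], head=4, tail=1, size=3
read(): buf=[55 _ _ _ _ 45], head=5, tail=1, size=2
read(): buf=[55 _ _ _ _ _], head=0, tail=1, size=1
write(50): buf=[55 50 _ _ _ _], head=0, tail=2, size=2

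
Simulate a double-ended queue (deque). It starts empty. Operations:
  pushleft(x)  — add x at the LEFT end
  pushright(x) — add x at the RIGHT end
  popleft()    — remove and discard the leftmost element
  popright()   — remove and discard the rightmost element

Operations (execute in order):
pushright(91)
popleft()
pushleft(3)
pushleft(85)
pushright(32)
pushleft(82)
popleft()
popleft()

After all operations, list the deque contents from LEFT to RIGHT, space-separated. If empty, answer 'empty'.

pushright(91): [91]
popleft(): []
pushleft(3): [3]
pushleft(85): [85, 3]
pushright(32): [85, 3, 32]
pushleft(82): [82, 85, 3, 32]
popleft(): [85, 3, 32]
popleft(): [3, 32]

Answer: 3 32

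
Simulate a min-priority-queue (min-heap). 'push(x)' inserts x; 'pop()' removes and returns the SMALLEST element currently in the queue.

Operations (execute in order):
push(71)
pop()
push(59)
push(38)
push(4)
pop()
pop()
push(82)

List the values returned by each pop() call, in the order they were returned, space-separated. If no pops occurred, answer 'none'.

Answer: 71 4 38

Derivation:
push(71): heap contents = [71]
pop() → 71: heap contents = []
push(59): heap contents = [59]
push(38): heap contents = [38, 59]
push(4): heap contents = [4, 38, 59]
pop() → 4: heap contents = [38, 59]
pop() → 38: heap contents = [59]
push(82): heap contents = [59, 82]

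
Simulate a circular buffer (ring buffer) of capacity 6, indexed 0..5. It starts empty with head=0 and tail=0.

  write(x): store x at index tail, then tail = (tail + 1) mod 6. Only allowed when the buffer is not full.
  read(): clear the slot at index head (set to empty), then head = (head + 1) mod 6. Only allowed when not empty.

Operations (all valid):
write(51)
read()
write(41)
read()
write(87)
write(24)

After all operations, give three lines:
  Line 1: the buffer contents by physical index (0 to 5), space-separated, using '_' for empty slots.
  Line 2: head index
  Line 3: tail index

Answer: _ _ 87 24 _ _
2
4

Derivation:
write(51): buf=[51 _ _ _ _ _], head=0, tail=1, size=1
read(): buf=[_ _ _ _ _ _], head=1, tail=1, size=0
write(41): buf=[_ 41 _ _ _ _], head=1, tail=2, size=1
read(): buf=[_ _ _ _ _ _], head=2, tail=2, size=0
write(87): buf=[_ _ 87 _ _ _], head=2, tail=3, size=1
write(24): buf=[_ _ 87 24 _ _], head=2, tail=4, size=2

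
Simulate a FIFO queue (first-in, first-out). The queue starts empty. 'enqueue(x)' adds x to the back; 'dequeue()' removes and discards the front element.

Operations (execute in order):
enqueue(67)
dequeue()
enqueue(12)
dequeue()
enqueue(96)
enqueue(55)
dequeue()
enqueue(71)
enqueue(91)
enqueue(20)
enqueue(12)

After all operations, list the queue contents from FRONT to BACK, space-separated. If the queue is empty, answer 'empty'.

Answer: 55 71 91 20 12

Derivation:
enqueue(67): [67]
dequeue(): []
enqueue(12): [12]
dequeue(): []
enqueue(96): [96]
enqueue(55): [96, 55]
dequeue(): [55]
enqueue(71): [55, 71]
enqueue(91): [55, 71, 91]
enqueue(20): [55, 71, 91, 20]
enqueue(12): [55, 71, 91, 20, 12]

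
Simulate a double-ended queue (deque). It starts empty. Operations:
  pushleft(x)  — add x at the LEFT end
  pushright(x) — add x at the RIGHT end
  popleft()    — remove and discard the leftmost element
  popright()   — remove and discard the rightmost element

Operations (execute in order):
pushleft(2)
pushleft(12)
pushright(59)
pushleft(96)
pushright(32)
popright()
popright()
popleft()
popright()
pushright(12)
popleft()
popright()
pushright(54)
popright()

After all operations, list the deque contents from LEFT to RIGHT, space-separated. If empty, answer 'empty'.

pushleft(2): [2]
pushleft(12): [12, 2]
pushright(59): [12, 2, 59]
pushleft(96): [96, 12, 2, 59]
pushright(32): [96, 12, 2, 59, 32]
popright(): [96, 12, 2, 59]
popright(): [96, 12, 2]
popleft(): [12, 2]
popright(): [12]
pushright(12): [12, 12]
popleft(): [12]
popright(): []
pushright(54): [54]
popright(): []

Answer: empty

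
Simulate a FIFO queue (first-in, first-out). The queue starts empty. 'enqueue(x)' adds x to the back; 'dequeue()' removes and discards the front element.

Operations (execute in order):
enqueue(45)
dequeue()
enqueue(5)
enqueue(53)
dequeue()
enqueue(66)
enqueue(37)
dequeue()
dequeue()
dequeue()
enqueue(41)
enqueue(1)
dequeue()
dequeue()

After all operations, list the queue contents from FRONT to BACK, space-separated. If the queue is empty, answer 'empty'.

Answer: empty

Derivation:
enqueue(45): [45]
dequeue(): []
enqueue(5): [5]
enqueue(53): [5, 53]
dequeue(): [53]
enqueue(66): [53, 66]
enqueue(37): [53, 66, 37]
dequeue(): [66, 37]
dequeue(): [37]
dequeue(): []
enqueue(41): [41]
enqueue(1): [41, 1]
dequeue(): [1]
dequeue(): []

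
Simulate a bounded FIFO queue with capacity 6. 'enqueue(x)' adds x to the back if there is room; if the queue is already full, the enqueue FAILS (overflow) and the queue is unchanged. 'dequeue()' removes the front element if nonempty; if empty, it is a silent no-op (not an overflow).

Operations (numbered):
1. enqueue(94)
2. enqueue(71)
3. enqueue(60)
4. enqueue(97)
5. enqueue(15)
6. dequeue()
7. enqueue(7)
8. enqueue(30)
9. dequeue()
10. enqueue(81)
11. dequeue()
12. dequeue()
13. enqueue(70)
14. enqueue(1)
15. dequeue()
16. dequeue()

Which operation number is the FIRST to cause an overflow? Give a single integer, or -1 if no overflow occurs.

1. enqueue(94): size=1
2. enqueue(71): size=2
3. enqueue(60): size=3
4. enqueue(97): size=4
5. enqueue(15): size=5
6. dequeue(): size=4
7. enqueue(7): size=5
8. enqueue(30): size=6
9. dequeue(): size=5
10. enqueue(81): size=6
11. dequeue(): size=5
12. dequeue(): size=4
13. enqueue(70): size=5
14. enqueue(1): size=6
15. dequeue(): size=5
16. dequeue(): size=4

Answer: -1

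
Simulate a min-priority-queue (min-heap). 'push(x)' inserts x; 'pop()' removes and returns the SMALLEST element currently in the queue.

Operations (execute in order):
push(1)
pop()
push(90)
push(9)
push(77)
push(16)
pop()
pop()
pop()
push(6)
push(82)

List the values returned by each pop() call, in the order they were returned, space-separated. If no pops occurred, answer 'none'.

push(1): heap contents = [1]
pop() → 1: heap contents = []
push(90): heap contents = [90]
push(9): heap contents = [9, 90]
push(77): heap contents = [9, 77, 90]
push(16): heap contents = [9, 16, 77, 90]
pop() → 9: heap contents = [16, 77, 90]
pop() → 16: heap contents = [77, 90]
pop() → 77: heap contents = [90]
push(6): heap contents = [6, 90]
push(82): heap contents = [6, 82, 90]

Answer: 1 9 16 77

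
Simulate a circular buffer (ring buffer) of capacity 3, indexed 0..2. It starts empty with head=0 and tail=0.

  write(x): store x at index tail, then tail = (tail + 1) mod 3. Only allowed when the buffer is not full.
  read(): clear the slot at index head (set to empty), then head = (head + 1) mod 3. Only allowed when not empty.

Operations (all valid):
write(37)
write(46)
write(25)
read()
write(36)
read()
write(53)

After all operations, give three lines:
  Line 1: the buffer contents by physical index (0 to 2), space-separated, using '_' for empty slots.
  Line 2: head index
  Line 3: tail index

write(37): buf=[37 _ _], head=0, tail=1, size=1
write(46): buf=[37 46 _], head=0, tail=2, size=2
write(25): buf=[37 46 25], head=0, tail=0, size=3
read(): buf=[_ 46 25], head=1, tail=0, size=2
write(36): buf=[36 46 25], head=1, tail=1, size=3
read(): buf=[36 _ 25], head=2, tail=1, size=2
write(53): buf=[36 53 25], head=2, tail=2, size=3

Answer: 36 53 25
2
2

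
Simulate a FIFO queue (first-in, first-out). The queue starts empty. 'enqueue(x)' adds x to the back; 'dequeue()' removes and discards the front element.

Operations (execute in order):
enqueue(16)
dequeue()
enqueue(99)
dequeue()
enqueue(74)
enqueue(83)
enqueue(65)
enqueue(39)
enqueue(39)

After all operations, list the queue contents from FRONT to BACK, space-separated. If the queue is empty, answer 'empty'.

enqueue(16): [16]
dequeue(): []
enqueue(99): [99]
dequeue(): []
enqueue(74): [74]
enqueue(83): [74, 83]
enqueue(65): [74, 83, 65]
enqueue(39): [74, 83, 65, 39]
enqueue(39): [74, 83, 65, 39, 39]

Answer: 74 83 65 39 39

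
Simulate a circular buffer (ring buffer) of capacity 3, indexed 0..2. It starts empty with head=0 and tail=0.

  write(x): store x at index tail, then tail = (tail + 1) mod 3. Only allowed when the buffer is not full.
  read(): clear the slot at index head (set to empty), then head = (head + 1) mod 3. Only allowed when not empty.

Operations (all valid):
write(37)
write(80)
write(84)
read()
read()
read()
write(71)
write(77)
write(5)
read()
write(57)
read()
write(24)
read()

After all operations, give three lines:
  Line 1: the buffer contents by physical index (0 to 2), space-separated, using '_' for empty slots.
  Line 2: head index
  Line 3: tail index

write(37): buf=[37 _ _], head=0, tail=1, size=1
write(80): buf=[37 80 _], head=0, tail=2, size=2
write(84): buf=[37 80 84], head=0, tail=0, size=3
read(): buf=[_ 80 84], head=1, tail=0, size=2
read(): buf=[_ _ 84], head=2, tail=0, size=1
read(): buf=[_ _ _], head=0, tail=0, size=0
write(71): buf=[71 _ _], head=0, tail=1, size=1
write(77): buf=[71 77 _], head=0, tail=2, size=2
write(5): buf=[71 77 5], head=0, tail=0, size=3
read(): buf=[_ 77 5], head=1, tail=0, size=2
write(57): buf=[57 77 5], head=1, tail=1, size=3
read(): buf=[57 _ 5], head=2, tail=1, size=2
write(24): buf=[57 24 5], head=2, tail=2, size=3
read(): buf=[57 24 _], head=0, tail=2, size=2

Answer: 57 24 _
0
2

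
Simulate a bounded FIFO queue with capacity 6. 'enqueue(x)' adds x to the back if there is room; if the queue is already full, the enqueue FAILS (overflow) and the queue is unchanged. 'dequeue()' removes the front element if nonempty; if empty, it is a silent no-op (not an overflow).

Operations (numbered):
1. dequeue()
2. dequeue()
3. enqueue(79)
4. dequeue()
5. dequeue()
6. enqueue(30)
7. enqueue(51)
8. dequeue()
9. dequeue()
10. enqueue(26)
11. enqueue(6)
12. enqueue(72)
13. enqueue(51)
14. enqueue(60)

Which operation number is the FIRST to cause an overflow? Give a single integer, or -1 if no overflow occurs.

Answer: -1

Derivation:
1. dequeue(): empty, no-op, size=0
2. dequeue(): empty, no-op, size=0
3. enqueue(79): size=1
4. dequeue(): size=0
5. dequeue(): empty, no-op, size=0
6. enqueue(30): size=1
7. enqueue(51): size=2
8. dequeue(): size=1
9. dequeue(): size=0
10. enqueue(26): size=1
11. enqueue(6): size=2
12. enqueue(72): size=3
13. enqueue(51): size=4
14. enqueue(60): size=5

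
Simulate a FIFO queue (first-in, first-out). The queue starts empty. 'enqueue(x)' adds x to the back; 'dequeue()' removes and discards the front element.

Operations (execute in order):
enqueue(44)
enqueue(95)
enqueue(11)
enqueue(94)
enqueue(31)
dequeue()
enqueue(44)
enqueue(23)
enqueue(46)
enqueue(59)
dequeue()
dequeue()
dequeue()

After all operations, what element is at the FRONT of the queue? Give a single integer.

enqueue(44): queue = [44]
enqueue(95): queue = [44, 95]
enqueue(11): queue = [44, 95, 11]
enqueue(94): queue = [44, 95, 11, 94]
enqueue(31): queue = [44, 95, 11, 94, 31]
dequeue(): queue = [95, 11, 94, 31]
enqueue(44): queue = [95, 11, 94, 31, 44]
enqueue(23): queue = [95, 11, 94, 31, 44, 23]
enqueue(46): queue = [95, 11, 94, 31, 44, 23, 46]
enqueue(59): queue = [95, 11, 94, 31, 44, 23, 46, 59]
dequeue(): queue = [11, 94, 31, 44, 23, 46, 59]
dequeue(): queue = [94, 31, 44, 23, 46, 59]
dequeue(): queue = [31, 44, 23, 46, 59]

Answer: 31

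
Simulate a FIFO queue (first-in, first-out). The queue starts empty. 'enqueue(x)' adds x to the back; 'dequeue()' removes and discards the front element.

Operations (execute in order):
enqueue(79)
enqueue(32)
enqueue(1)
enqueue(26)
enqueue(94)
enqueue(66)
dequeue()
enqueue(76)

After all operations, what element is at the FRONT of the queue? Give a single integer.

enqueue(79): queue = [79]
enqueue(32): queue = [79, 32]
enqueue(1): queue = [79, 32, 1]
enqueue(26): queue = [79, 32, 1, 26]
enqueue(94): queue = [79, 32, 1, 26, 94]
enqueue(66): queue = [79, 32, 1, 26, 94, 66]
dequeue(): queue = [32, 1, 26, 94, 66]
enqueue(76): queue = [32, 1, 26, 94, 66, 76]

Answer: 32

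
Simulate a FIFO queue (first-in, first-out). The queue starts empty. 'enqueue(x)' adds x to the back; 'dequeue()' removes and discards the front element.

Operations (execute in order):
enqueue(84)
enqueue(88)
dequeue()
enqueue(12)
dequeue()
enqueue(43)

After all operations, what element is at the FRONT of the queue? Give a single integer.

enqueue(84): queue = [84]
enqueue(88): queue = [84, 88]
dequeue(): queue = [88]
enqueue(12): queue = [88, 12]
dequeue(): queue = [12]
enqueue(43): queue = [12, 43]

Answer: 12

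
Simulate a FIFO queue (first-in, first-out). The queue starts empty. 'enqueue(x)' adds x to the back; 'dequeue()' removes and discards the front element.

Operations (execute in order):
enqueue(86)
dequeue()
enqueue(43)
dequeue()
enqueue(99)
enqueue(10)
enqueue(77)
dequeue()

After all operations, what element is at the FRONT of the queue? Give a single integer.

enqueue(86): queue = [86]
dequeue(): queue = []
enqueue(43): queue = [43]
dequeue(): queue = []
enqueue(99): queue = [99]
enqueue(10): queue = [99, 10]
enqueue(77): queue = [99, 10, 77]
dequeue(): queue = [10, 77]

Answer: 10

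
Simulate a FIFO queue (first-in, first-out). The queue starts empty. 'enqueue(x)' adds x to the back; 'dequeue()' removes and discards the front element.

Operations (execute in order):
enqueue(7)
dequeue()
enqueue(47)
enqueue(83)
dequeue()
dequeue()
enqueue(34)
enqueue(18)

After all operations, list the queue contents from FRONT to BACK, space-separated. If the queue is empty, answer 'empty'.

Answer: 34 18

Derivation:
enqueue(7): [7]
dequeue(): []
enqueue(47): [47]
enqueue(83): [47, 83]
dequeue(): [83]
dequeue(): []
enqueue(34): [34]
enqueue(18): [34, 18]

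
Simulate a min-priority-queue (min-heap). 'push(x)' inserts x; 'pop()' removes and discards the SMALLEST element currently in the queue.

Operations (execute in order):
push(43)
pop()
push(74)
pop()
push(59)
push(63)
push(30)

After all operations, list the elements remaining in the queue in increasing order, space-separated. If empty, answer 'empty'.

push(43): heap contents = [43]
pop() → 43: heap contents = []
push(74): heap contents = [74]
pop() → 74: heap contents = []
push(59): heap contents = [59]
push(63): heap contents = [59, 63]
push(30): heap contents = [30, 59, 63]

Answer: 30 59 63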